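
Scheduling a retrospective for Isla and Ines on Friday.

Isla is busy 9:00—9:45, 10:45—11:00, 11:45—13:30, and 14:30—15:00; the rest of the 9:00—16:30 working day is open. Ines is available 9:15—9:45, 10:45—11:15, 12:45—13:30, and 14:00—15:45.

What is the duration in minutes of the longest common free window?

Isla free within 09:00–16:30: 09:45–10:45, 11:00–11:45, 13:30–14:30, 15:00–16:30.
Isla ∩ Ines: 11:00–11:15, 14:00–14:30, 15:00–15:45.
Common window lengths: 15, 30, 45 min; longest is 45.

45 minutes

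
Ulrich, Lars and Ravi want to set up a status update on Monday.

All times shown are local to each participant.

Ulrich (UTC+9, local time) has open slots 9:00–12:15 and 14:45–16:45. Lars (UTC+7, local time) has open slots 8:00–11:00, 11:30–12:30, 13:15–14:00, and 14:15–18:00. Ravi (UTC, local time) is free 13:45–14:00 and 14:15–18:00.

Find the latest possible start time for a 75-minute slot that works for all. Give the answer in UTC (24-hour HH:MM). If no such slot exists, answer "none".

none

Ulrich → UTC: 00:00–03:15, 05:45–07:45.
Lars → UTC: 01:00–04:00, 04:30–05:30, 06:15–07:00, 07:15–11:00.
Ravi → UTC: 13:45–14:00, 14:15–18:00.
Ulrich ∩ Lars: 01:00–03:15, 06:15–07:00, 07:15–07:45.
Ulrich ∩ Lars ∩ Ravi: (none).
Windows ≥ 75 min: (none).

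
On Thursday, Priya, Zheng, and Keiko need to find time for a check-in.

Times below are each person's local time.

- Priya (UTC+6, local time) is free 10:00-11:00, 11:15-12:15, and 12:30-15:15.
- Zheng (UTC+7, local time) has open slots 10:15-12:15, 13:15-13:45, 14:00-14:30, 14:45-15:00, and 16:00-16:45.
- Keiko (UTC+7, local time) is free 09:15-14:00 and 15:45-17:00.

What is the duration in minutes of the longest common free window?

Priya → UTC: 04:00–05:00, 05:15–06:15, 06:30–09:15.
Zheng → UTC: 03:15–05:15, 06:15–06:45, 07:00–07:30, 07:45–08:00, 09:00–09:45.
Keiko → UTC: 02:15–07:00, 08:45–10:00.
Priya ∩ Zheng: 04:00–05:00, 06:30–06:45, 07:00–07:30, 07:45–08:00, 09:00–09:15.
Priya ∩ Zheng ∩ Keiko: 04:00–05:00, 06:30–06:45, 09:00–09:15.
Common window lengths: 60, 15, 15 min; longest is 60.

60 minutes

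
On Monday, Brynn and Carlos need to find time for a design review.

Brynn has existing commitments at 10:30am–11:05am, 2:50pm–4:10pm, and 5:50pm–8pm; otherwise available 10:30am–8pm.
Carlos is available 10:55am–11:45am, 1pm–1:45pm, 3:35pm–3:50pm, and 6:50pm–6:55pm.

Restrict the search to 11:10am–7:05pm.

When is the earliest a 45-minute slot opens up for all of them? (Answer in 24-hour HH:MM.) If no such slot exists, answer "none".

Brynn free within 10:30–20:00: 11:05–14:50, 16:10–17:50.
Brynn ∩ Carlos: 11:05–11:45, 13:00–13:45.
Restricted to 11:10–19:05: 11:10–11:45, 13:00–13:45.
Windows ≥ 45 min: 13:00–13:45.
Earliest such window starts at 13:00.

13:00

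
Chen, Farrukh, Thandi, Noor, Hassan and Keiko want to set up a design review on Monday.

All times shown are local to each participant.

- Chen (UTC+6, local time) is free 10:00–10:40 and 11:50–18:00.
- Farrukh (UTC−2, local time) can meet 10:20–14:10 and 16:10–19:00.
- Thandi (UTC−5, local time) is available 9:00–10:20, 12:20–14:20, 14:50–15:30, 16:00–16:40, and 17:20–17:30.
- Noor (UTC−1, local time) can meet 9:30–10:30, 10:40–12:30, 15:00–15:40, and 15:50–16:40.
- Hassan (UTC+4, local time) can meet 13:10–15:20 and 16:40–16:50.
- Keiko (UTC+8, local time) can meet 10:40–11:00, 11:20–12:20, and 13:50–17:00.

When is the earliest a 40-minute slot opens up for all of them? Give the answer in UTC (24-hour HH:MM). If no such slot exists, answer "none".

none

Chen → UTC: 04:00–04:40, 05:50–12:00.
Farrukh → UTC: 12:20–16:10, 18:10–21:00.
Thandi → UTC: 14:00–15:20, 17:20–19:20, 19:50–20:30, 21:00–21:40, 22:20–22:30.
Noor → UTC: 10:30–11:30, 11:40–13:30, 16:00–16:40, 16:50–17:40.
Hassan → UTC: 09:10–11:20, 12:40–12:50.
Keiko → UTC: 02:40–03:00, 03:20–04:20, 05:50–09:00.
Chen ∩ Farrukh: (none).
Chen ∩ Farrukh ∩ Thandi: (none).
Chen ∩ Farrukh ∩ Thandi ∩ Noor: (none).
Chen ∩ Farrukh ∩ Thandi ∩ Noor ∩ Hassan: (none).
Chen ∩ Farrukh ∩ Thandi ∩ Noor ∩ Hassan ∩ Keiko: (none).
Windows ≥ 40 min: (none).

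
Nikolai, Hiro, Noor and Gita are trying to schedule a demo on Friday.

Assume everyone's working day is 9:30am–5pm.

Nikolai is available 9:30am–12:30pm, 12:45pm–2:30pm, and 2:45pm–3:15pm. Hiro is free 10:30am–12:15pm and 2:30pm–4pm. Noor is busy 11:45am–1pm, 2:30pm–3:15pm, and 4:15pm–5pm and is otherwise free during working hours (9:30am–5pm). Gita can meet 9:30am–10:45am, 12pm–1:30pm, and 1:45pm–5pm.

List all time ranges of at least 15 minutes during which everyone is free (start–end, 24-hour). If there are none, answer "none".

10:30–10:45

Noor free within 09:30–17:00: 09:30–11:45, 13:00–14:30, 15:15–16:15.
Nikolai ∩ Hiro: 10:30–12:15, 14:45–15:15.
Nikolai ∩ Hiro ∩ Noor: 10:30–11:45.
Nikolai ∩ Hiro ∩ Noor ∩ Gita: 10:30–10:45.
Windows ≥ 15 min: 10:30–10:45.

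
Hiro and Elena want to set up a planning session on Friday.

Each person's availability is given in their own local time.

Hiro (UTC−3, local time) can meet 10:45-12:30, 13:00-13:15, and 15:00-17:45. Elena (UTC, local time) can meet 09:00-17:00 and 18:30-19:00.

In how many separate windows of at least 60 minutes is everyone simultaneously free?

1

Hiro → UTC: 13:45–15:30, 16:00–16:15, 18:00–20:45.
Elena → UTC: 09:00–17:00, 18:30–19:00.
Hiro ∩ Elena: 13:45–15:30, 16:00–16:15, 18:30–19:00.
Windows ≥ 60 min: 13:45–15:30.
That's 1 window.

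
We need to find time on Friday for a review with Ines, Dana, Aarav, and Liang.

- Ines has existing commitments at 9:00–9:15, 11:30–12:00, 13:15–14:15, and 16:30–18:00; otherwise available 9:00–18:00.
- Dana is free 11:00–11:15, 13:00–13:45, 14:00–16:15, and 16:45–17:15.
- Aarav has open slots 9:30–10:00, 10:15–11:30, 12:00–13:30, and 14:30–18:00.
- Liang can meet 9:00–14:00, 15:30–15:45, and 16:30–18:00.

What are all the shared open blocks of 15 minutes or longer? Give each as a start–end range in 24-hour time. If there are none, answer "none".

11:00–11:15, 13:00–13:15, 15:30–15:45

Ines free within 09:00–18:00: 09:15–11:30, 12:00–13:15, 14:15–16:30.
Ines ∩ Dana: 11:00–11:15, 13:00–13:15, 14:15–16:15.
Ines ∩ Dana ∩ Aarav: 11:00–11:15, 13:00–13:15, 14:30–16:15.
Ines ∩ Dana ∩ Aarav ∩ Liang: 11:00–11:15, 13:00–13:15, 15:30–15:45.
Windows ≥ 15 min: 11:00–11:15, 13:00–13:15, 15:30–15:45.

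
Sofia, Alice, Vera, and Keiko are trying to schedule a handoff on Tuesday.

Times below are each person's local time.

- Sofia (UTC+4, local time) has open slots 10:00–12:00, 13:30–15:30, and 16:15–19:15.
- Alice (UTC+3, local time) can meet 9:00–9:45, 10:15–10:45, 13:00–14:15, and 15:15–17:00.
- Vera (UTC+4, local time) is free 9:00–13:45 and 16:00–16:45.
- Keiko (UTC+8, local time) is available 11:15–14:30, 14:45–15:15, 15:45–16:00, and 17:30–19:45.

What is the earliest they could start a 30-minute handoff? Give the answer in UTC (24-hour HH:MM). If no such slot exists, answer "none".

Sofia → UTC: 06:00–08:00, 09:30–11:30, 12:15–15:15.
Alice → UTC: 06:00–06:45, 07:15–07:45, 10:00–11:15, 12:15–14:00.
Vera → UTC: 05:00–09:45, 12:00–12:45.
Keiko → UTC: 03:15–06:30, 06:45–07:15, 07:45–08:00, 09:30–11:45.
Sofia ∩ Alice: 06:00–06:45, 07:15–07:45, 10:00–11:15, 12:15–14:00.
Sofia ∩ Alice ∩ Vera: 06:00–06:45, 07:15–07:45, 12:15–12:45.
Sofia ∩ Alice ∩ Vera ∩ Keiko: 06:00–06:30.
Windows ≥ 30 min: 06:00–06:30.
Earliest such window starts at 06:00.

06:00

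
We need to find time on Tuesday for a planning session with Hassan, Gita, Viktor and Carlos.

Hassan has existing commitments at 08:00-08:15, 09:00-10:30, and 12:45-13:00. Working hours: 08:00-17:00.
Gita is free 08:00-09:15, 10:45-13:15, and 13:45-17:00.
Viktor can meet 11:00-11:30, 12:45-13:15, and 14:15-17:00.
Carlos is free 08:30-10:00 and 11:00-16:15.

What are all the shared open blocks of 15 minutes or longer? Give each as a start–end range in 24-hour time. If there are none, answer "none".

11:00–11:30, 13:00–13:15, 14:15–16:15

Hassan free within 08:00–17:00: 08:15–09:00, 10:30–12:45, 13:00–17:00.
Hassan ∩ Gita: 08:15–09:00, 10:45–12:45, 13:00–13:15, 13:45–17:00.
Hassan ∩ Gita ∩ Viktor: 11:00–11:30, 13:00–13:15, 14:15–17:00.
Hassan ∩ Gita ∩ Viktor ∩ Carlos: 11:00–11:30, 13:00–13:15, 14:15–16:15.
Windows ≥ 15 min: 11:00–11:30, 13:00–13:15, 14:15–16:15.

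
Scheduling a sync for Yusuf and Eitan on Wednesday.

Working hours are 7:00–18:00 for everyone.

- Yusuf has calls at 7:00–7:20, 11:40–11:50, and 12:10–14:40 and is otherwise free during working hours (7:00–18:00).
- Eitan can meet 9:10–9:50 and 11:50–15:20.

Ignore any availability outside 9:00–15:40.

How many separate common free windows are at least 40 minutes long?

2

Yusuf free within 07:00–18:00: 07:20–11:40, 11:50–12:10, 14:40–18:00.
Yusuf ∩ Eitan: 09:10–09:50, 11:50–12:10, 14:40–15:20.
Restricted to 09:00–15:40: 09:10–09:50, 11:50–12:10, 14:40–15:20.
Windows ≥ 40 min: 09:10–09:50, 14:40–15:20.
That's 2 windows.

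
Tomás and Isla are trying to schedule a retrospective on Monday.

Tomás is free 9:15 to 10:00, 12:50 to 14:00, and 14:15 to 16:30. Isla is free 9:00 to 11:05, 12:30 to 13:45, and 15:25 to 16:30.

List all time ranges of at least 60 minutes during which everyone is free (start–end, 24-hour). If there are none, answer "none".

Tomás ∩ Isla: 09:15–10:00, 12:50–13:45, 15:25–16:30.
Windows ≥ 60 min: 15:25–16:30.

15:25–16:30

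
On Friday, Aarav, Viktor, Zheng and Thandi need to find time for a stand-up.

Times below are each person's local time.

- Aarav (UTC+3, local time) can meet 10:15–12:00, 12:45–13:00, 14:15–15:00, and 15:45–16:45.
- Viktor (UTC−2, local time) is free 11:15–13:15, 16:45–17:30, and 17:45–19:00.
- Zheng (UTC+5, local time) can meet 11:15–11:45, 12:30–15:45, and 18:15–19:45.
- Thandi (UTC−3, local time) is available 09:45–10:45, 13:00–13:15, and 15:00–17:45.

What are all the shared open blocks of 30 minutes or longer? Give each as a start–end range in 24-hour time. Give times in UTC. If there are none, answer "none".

Aarav → UTC: 07:15–09:00, 09:45–10:00, 11:15–12:00, 12:45–13:45.
Viktor → UTC: 13:15–15:15, 18:45–19:30, 19:45–21:00.
Zheng → UTC: 06:15–06:45, 07:30–10:45, 13:15–14:45.
Thandi → UTC: 12:45–13:45, 16:00–16:15, 18:00–20:45.
Aarav ∩ Viktor: 13:15–13:45.
Aarav ∩ Viktor ∩ Zheng: 13:15–13:45.
Aarav ∩ Viktor ∩ Zheng ∩ Thandi: 13:15–13:45.
Windows ≥ 30 min: 13:15–13:45.

13:15–13:45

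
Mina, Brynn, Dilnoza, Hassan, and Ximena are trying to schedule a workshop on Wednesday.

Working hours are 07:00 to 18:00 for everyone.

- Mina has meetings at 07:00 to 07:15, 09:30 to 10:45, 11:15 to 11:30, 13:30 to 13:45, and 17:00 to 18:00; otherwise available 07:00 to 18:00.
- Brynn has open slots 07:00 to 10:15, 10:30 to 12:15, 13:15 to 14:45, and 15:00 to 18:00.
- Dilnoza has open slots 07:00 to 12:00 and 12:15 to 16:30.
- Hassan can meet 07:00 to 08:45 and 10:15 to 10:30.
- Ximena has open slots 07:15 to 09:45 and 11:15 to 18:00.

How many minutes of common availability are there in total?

Mina free within 07:00–18:00: 07:15–09:30, 10:45–11:15, 11:30–13:30, 13:45–17:00.
Mina ∩ Brynn: 07:15–09:30, 10:45–11:15, 11:30–12:15, 13:15–13:30, 13:45–14:45, 15:00–17:00.
Mina ∩ Brynn ∩ Dilnoza: 07:15–09:30, 10:45–11:15, 11:30–12:00, 13:15–13:30, 13:45–14:45, 15:00–16:30.
Mina ∩ Brynn ∩ Dilnoza ∩ Hassan: 07:15–08:45.
Mina ∩ Brynn ∩ Dilnoza ∩ Hassan ∩ Ximena: 07:15–08:45.
Total common minutes: 90.

90 minutes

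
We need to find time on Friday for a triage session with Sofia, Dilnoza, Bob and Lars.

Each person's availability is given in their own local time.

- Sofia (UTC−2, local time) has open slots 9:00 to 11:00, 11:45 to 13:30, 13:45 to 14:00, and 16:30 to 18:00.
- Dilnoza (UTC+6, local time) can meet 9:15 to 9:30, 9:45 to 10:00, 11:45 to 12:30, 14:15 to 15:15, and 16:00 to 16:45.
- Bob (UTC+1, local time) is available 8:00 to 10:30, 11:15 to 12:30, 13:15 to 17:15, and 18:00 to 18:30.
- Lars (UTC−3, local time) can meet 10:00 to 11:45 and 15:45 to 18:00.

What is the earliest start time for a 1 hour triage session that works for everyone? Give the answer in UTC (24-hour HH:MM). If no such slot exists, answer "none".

Sofia → UTC: 11:00–13:00, 13:45–15:30, 15:45–16:00, 18:30–20:00.
Dilnoza → UTC: 03:15–03:30, 03:45–04:00, 05:45–06:30, 08:15–09:15, 10:00–10:45.
Bob → UTC: 07:00–09:30, 10:15–11:30, 12:15–16:15, 17:00–17:30.
Lars → UTC: 13:00–14:45, 18:45–21:00.
Sofia ∩ Dilnoza: (none).
Sofia ∩ Dilnoza ∩ Bob: (none).
Sofia ∩ Dilnoza ∩ Bob ∩ Lars: (none).
Windows ≥ 60 min: (none).

none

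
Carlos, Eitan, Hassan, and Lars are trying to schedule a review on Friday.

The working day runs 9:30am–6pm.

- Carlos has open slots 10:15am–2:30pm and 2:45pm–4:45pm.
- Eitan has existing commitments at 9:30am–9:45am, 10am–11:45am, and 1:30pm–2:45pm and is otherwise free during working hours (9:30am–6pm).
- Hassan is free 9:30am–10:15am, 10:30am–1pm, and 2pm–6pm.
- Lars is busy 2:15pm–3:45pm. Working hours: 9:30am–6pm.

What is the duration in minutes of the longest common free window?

Eitan free within 09:30–18:00: 09:45–10:00, 11:45–13:30, 14:45–18:00.
Lars free within 09:30–18:00: 09:30–14:15, 15:45–18:00.
Carlos ∩ Eitan: 11:45–13:30, 14:45–16:45.
Carlos ∩ Eitan ∩ Hassan: 11:45–13:00, 14:45–16:45.
Carlos ∩ Eitan ∩ Hassan ∩ Lars: 11:45–13:00, 15:45–16:45.
Common window lengths: 75, 60 min; longest is 75.

75 minutes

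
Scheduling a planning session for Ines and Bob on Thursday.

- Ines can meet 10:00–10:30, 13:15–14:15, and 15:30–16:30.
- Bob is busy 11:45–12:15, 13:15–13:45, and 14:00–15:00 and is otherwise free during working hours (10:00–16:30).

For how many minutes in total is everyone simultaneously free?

Bob free within 10:00–16:30: 10:00–11:45, 12:15–13:15, 13:45–14:00, 15:00–16:30.
Ines ∩ Bob: 10:00–10:30, 13:45–14:00, 15:30–16:30.
Total common minutes: 30 + 15 + 60 = 105.

105 minutes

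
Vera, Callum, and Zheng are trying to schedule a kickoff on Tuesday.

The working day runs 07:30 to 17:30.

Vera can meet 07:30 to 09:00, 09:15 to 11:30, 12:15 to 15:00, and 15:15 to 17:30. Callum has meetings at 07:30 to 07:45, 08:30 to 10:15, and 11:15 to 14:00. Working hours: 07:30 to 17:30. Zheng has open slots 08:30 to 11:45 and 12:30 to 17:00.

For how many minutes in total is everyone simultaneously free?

Callum free within 07:30–17:30: 07:45–08:30, 10:15–11:15, 14:00–17:30.
Vera ∩ Callum: 07:45–08:30, 10:15–11:15, 14:00–15:00, 15:15–17:30.
Vera ∩ Callum ∩ Zheng: 10:15–11:15, 14:00–15:00, 15:15–17:00.
Total common minutes: 60 + 60 + 105 = 225.

225 minutes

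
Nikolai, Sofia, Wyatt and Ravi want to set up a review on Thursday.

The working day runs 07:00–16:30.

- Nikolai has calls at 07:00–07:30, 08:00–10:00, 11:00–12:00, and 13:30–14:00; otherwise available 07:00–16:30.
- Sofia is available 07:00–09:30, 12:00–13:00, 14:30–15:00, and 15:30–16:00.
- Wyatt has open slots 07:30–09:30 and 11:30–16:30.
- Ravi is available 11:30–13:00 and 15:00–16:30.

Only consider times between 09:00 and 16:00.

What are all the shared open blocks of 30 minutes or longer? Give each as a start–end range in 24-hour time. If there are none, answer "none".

Nikolai free within 07:00–16:30: 07:30–08:00, 10:00–11:00, 12:00–13:30, 14:00–16:30.
Nikolai ∩ Sofia: 07:30–08:00, 12:00–13:00, 14:30–15:00, 15:30–16:00.
Nikolai ∩ Sofia ∩ Wyatt: 07:30–08:00, 12:00–13:00, 14:30–15:00, 15:30–16:00.
Nikolai ∩ Sofia ∩ Wyatt ∩ Ravi: 12:00–13:00, 15:30–16:00.
Restricted to 09:00–16:00: 12:00–13:00, 15:30–16:00.
Windows ≥ 30 min: 12:00–13:00, 15:30–16:00.

12:00–13:00, 15:30–16:00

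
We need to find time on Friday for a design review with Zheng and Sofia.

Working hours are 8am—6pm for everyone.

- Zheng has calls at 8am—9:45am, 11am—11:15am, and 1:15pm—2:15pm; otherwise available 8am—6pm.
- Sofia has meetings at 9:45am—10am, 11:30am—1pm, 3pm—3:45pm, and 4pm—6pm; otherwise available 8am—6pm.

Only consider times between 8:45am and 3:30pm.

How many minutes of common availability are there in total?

135 minutes

Zheng free within 08:00–18:00: 09:45–11:00, 11:15–13:15, 14:15–18:00.
Sofia free within 08:00–18:00: 08:00–09:45, 10:00–11:30, 13:00–15:00, 15:45–16:00.
Zheng ∩ Sofia: 10:00–11:00, 11:15–11:30, 13:00–13:15, 14:15–15:00, 15:45–16:00.
Restricted to 08:45–15:30: 10:00–11:00, 11:15–11:30, 13:00–13:15, 14:15–15:00.
Total common minutes: 60 + 15 + 15 + 45 = 135.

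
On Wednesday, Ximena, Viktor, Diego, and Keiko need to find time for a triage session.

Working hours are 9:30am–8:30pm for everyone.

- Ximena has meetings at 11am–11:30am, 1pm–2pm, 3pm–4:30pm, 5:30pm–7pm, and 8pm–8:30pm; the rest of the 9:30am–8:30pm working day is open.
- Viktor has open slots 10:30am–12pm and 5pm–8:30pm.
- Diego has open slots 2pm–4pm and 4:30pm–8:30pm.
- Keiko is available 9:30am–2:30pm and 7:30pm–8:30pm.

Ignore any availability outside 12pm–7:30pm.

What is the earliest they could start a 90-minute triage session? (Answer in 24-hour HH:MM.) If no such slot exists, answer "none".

none

Ximena free within 09:30–20:30: 09:30–11:00, 11:30–13:00, 14:00–15:00, 16:30–17:30, 19:00–20:00.
Ximena ∩ Viktor: 10:30–11:00, 11:30–12:00, 17:00–17:30, 19:00–20:00.
Ximena ∩ Viktor ∩ Diego: 17:00–17:30, 19:00–20:00.
Ximena ∩ Viktor ∩ Diego ∩ Keiko: 19:30–20:00.
Restricted to 12:00–19:30: (none).
Windows ≥ 90 min: (none).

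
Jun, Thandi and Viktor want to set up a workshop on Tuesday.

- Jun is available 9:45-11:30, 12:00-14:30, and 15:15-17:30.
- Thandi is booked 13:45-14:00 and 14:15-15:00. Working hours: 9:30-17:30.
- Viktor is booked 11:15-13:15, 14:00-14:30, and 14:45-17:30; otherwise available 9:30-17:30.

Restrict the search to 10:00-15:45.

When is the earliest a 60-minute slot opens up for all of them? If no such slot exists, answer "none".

Thandi free within 09:30–17:30: 09:30–13:45, 14:00–14:15, 15:00–17:30.
Viktor free within 09:30–17:30: 09:30–11:15, 13:15–14:00, 14:30–14:45.
Jun ∩ Thandi: 09:45–11:30, 12:00–13:45, 14:00–14:15, 15:15–17:30.
Jun ∩ Thandi ∩ Viktor: 09:45–11:15, 13:15–13:45.
Restricted to 10:00–15:45: 10:00–11:15, 13:15–13:45.
Windows ≥ 60 min: 10:00–11:15.
Earliest such window starts at 10:00.

10:00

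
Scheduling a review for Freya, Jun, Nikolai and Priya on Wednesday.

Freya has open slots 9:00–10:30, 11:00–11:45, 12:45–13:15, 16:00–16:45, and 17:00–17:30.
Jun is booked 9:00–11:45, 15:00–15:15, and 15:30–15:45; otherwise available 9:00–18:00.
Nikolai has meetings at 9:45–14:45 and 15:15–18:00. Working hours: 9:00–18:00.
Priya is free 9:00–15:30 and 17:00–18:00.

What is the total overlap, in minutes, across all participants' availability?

Jun free within 09:00–18:00: 11:45–15:00, 15:15–15:30, 15:45–18:00.
Nikolai free within 09:00–18:00: 09:00–09:45, 14:45–15:15.
Freya ∩ Jun: 12:45–13:15, 16:00–16:45, 17:00–17:30.
Freya ∩ Jun ∩ Nikolai: (none).
Freya ∩ Jun ∩ Nikolai ∩ Priya: (none).
Total common minutes: 0.

0 minutes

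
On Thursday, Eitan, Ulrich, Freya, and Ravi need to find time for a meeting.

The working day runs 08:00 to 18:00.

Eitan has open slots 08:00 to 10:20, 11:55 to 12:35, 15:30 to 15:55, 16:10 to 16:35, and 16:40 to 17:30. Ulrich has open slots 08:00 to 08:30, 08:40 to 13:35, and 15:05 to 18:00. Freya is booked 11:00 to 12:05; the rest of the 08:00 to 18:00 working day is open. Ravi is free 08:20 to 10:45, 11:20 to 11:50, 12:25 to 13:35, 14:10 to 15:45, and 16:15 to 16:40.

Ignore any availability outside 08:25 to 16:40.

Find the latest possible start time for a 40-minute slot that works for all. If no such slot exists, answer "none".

Freya free within 08:00–18:00: 08:00–11:00, 12:05–18:00.
Eitan ∩ Ulrich: 08:00–08:30, 08:40–10:20, 11:55–12:35, 15:30–15:55, 16:10–16:35, 16:40–17:30.
Eitan ∩ Ulrich ∩ Freya: 08:00–08:30, 08:40–10:20, 12:05–12:35, 15:30–15:55, 16:10–16:35, 16:40–17:30.
Eitan ∩ Ulrich ∩ Freya ∩ Ravi: 08:20–08:30, 08:40–10:20, 12:25–12:35, 15:30–15:45, 16:15–16:35.
Restricted to 08:25–16:40: 08:25–08:30, 08:40–10:20, 12:25–12:35, 15:30–15:45, 16:15–16:35.
Windows ≥ 40 min: 08:40–10:20.
Latest start in the last window 08:40–10:20 is 10:20 − 40 min = 09:40.

09:40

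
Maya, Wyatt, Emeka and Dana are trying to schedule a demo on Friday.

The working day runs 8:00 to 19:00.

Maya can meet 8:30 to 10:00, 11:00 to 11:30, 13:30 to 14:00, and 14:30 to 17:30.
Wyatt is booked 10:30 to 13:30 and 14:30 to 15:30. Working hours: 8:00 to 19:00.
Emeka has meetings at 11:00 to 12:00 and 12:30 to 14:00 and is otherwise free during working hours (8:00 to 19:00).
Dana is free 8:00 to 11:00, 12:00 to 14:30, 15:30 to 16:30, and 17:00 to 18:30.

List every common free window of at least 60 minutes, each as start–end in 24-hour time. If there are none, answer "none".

Wyatt free within 08:00–19:00: 08:00–10:30, 13:30–14:30, 15:30–19:00.
Emeka free within 08:00–19:00: 08:00–11:00, 12:00–12:30, 14:00–19:00.
Maya ∩ Wyatt: 08:30–10:00, 13:30–14:00, 15:30–17:30.
Maya ∩ Wyatt ∩ Emeka: 08:30–10:00, 15:30–17:30.
Maya ∩ Wyatt ∩ Emeka ∩ Dana: 08:30–10:00, 15:30–16:30, 17:00–17:30.
Windows ≥ 60 min: 08:30–10:00, 15:30–16:30.

08:30–10:00, 15:30–16:30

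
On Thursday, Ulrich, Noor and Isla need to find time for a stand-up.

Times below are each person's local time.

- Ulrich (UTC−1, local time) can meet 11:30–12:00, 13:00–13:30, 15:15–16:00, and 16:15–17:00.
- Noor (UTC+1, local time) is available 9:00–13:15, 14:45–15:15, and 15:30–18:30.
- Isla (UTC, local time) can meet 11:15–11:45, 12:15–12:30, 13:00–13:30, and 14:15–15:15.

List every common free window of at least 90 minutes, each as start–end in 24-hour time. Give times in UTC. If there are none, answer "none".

Ulrich → UTC: 12:30–13:00, 14:00–14:30, 16:15–17:00, 17:15–18:00.
Noor → UTC: 08:00–12:15, 13:45–14:15, 14:30–17:30.
Isla → UTC: 11:15–11:45, 12:15–12:30, 13:00–13:30, 14:15–15:15.
Ulrich ∩ Noor: 14:00–14:15, 16:15–17:00, 17:15–17:30.
Ulrich ∩ Noor ∩ Isla: (none).
Windows ≥ 90 min: (none).

none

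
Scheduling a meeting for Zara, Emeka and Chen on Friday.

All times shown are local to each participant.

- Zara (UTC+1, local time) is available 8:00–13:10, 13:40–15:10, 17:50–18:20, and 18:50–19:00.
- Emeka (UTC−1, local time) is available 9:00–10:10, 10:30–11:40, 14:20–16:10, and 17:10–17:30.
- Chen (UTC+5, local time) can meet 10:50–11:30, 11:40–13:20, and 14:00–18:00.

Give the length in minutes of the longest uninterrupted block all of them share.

70 minutes

Zara → UTC: 07:00–12:10, 12:40–14:10, 16:50–17:20, 17:50–18:00.
Emeka → UTC: 10:00–11:10, 11:30–12:40, 15:20–17:10, 18:10–18:30.
Chen → UTC: 05:50–06:30, 06:40–08:20, 09:00–13:00.
Zara ∩ Emeka: 10:00–11:10, 11:30–12:10, 16:50–17:10.
Zara ∩ Emeka ∩ Chen: 10:00–11:10, 11:30–12:10.
Common window lengths: 70, 40 min; longest is 70.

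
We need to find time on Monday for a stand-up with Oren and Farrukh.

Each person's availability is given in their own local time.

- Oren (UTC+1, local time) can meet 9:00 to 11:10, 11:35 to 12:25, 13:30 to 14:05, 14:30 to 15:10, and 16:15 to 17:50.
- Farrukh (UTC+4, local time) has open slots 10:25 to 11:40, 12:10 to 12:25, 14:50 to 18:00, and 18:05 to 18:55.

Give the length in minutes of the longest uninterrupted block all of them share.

Oren → UTC: 08:00–10:10, 10:35–11:25, 12:30–13:05, 13:30–14:10, 15:15–16:50.
Farrukh → UTC: 06:25–07:40, 08:10–08:25, 10:50–14:00, 14:05–14:55.
Oren ∩ Farrukh: 08:10–08:25, 10:50–11:25, 12:30–13:05, 13:30–14:00, 14:05–14:10.
Common window lengths: 15, 35, 35, 30, 5 min; longest is 35.

35 minutes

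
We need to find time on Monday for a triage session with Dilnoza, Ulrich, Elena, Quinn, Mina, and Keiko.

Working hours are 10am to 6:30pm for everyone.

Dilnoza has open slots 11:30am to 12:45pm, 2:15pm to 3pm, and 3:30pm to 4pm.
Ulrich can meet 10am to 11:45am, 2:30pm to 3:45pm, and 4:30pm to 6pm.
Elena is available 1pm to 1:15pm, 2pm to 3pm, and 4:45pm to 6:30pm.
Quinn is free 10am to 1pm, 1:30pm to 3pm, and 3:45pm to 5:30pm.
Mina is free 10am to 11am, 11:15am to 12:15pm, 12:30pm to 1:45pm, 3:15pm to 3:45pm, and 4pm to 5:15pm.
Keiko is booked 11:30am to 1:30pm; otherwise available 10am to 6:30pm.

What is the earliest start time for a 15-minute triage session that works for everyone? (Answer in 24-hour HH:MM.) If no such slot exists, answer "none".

Keiko free within 10:00–18:30: 10:00–11:30, 13:30–18:30.
Dilnoza ∩ Ulrich: 11:30–11:45, 14:30–15:00, 15:30–15:45.
Dilnoza ∩ Ulrich ∩ Elena: 14:30–15:00.
Dilnoza ∩ Ulrich ∩ Elena ∩ Quinn: 14:30–15:00.
Dilnoza ∩ Ulrich ∩ Elena ∩ Quinn ∩ Mina: (none).
Dilnoza ∩ Ulrich ∩ Elena ∩ Quinn ∩ Mina ∩ Keiko: (none).
Windows ≥ 15 min: (none).

none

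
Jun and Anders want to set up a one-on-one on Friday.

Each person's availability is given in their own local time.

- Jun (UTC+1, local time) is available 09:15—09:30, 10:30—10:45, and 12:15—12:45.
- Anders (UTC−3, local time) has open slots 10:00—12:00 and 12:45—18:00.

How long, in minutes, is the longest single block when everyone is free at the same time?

Jun → UTC: 08:15–08:30, 09:30–09:45, 11:15–11:45.
Anders → UTC: 13:00–15:00, 15:45–21:00.
Jun ∩ Anders: (none).
No common window.

0 minutes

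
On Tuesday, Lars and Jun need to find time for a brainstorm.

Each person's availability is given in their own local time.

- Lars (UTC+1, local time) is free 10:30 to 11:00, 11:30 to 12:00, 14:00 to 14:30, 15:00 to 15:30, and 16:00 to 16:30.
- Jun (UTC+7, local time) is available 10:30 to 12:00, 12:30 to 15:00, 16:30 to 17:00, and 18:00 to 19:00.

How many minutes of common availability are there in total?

30 minutes

Lars → UTC: 09:30–10:00, 10:30–11:00, 13:00–13:30, 14:00–14:30, 15:00–15:30.
Jun → UTC: 03:30–05:00, 05:30–08:00, 09:30–10:00, 11:00–12:00.
Lars ∩ Jun: 09:30–10:00.
Total common minutes: 30.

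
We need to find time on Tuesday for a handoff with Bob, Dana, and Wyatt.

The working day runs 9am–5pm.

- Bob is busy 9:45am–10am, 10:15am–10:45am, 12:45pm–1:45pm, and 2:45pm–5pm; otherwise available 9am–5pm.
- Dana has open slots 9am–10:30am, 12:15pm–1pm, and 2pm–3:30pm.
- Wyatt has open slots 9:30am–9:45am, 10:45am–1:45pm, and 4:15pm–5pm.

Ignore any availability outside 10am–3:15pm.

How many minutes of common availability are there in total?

Bob free within 09:00–17:00: 09:00–09:45, 10:00–10:15, 10:45–12:45, 13:45–14:45.
Bob ∩ Dana: 09:00–09:45, 10:00–10:15, 12:15–12:45, 14:00–14:45.
Bob ∩ Dana ∩ Wyatt: 09:30–09:45, 12:15–12:45.
Restricted to 10:00–15:15: 12:15–12:45.
Total common minutes: 30.

30 minutes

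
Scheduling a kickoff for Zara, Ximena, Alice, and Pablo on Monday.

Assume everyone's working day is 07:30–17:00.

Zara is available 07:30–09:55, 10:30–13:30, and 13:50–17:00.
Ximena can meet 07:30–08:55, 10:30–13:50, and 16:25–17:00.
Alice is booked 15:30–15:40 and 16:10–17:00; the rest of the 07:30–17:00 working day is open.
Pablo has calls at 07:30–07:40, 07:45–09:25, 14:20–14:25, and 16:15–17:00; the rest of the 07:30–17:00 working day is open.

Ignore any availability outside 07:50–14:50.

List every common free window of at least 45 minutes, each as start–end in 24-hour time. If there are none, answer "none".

10:30–13:30

Alice free within 07:30–17:00: 07:30–15:30, 15:40–16:10.
Pablo free within 07:30–17:00: 07:40–07:45, 09:25–14:20, 14:25–16:15.
Zara ∩ Ximena: 07:30–08:55, 10:30–13:30, 16:25–17:00.
Zara ∩ Ximena ∩ Alice: 07:30–08:55, 10:30–13:30.
Zara ∩ Ximena ∩ Alice ∩ Pablo: 07:40–07:45, 10:30–13:30.
Restricted to 07:50–14:50: 10:30–13:30.
Windows ≥ 45 min: 10:30–13:30.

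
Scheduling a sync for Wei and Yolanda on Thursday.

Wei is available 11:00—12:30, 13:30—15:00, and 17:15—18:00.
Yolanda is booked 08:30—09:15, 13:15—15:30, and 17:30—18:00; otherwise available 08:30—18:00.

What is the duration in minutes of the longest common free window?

Yolanda free within 08:30–18:00: 09:15–13:15, 15:30–17:30.
Wei ∩ Yolanda: 11:00–12:30, 17:15–17:30.
Common window lengths: 90, 15 min; longest is 90.

90 minutes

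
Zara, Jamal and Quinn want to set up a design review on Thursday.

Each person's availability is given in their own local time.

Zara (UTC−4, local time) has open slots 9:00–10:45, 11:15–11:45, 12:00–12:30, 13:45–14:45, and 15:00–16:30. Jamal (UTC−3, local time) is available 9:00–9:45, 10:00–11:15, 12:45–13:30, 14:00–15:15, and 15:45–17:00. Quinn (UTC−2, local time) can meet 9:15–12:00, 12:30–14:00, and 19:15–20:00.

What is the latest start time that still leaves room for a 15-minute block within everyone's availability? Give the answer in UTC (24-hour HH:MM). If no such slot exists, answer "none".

Zara → UTC: 13:00–14:45, 15:15–15:45, 16:00–16:30, 17:45–18:45, 19:00–20:30.
Jamal → UTC: 12:00–12:45, 13:00–14:15, 15:45–16:30, 17:00–18:15, 18:45–20:00.
Quinn → UTC: 11:15–14:00, 14:30–16:00, 21:15–22:00.
Zara ∩ Jamal: 13:00–14:15, 16:00–16:30, 17:45–18:15, 19:00–20:00.
Zara ∩ Jamal ∩ Quinn: 13:00–14:00.
Windows ≥ 15 min: 13:00–14:00.
Latest start in the last window 13:00–14:00 is 14:00 − 15 min = 13:45.

13:45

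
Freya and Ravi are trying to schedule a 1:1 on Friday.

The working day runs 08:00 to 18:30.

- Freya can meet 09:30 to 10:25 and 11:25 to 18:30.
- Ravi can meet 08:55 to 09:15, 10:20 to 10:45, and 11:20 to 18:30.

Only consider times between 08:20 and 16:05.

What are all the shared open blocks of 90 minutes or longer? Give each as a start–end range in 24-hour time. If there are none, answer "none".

11:25–16:05

Freya ∩ Ravi: 10:20–10:25, 11:25–18:30.
Restricted to 08:20–16:05: 10:20–10:25, 11:25–16:05.
Windows ≥ 90 min: 11:25–16:05.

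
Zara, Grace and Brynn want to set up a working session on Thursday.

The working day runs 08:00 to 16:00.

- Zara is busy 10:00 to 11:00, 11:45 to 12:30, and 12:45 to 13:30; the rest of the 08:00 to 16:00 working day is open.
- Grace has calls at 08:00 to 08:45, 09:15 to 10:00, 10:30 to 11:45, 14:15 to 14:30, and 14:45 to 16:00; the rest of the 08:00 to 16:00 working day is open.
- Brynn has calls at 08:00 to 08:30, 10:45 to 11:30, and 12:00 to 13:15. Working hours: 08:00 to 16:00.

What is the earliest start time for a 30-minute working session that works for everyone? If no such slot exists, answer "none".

08:45

Zara free within 08:00–16:00: 08:00–10:00, 11:00–11:45, 12:30–12:45, 13:30–16:00.
Grace free within 08:00–16:00: 08:45–09:15, 10:00–10:30, 11:45–14:15, 14:30–14:45.
Brynn free within 08:00–16:00: 08:30–10:45, 11:30–12:00, 13:15–16:00.
Zara ∩ Grace: 08:45–09:15, 12:30–12:45, 13:30–14:15, 14:30–14:45.
Zara ∩ Grace ∩ Brynn: 08:45–09:15, 13:30–14:15, 14:30–14:45.
Windows ≥ 30 min: 08:45–09:15, 13:30–14:15.
Earliest such window starts at 08:45.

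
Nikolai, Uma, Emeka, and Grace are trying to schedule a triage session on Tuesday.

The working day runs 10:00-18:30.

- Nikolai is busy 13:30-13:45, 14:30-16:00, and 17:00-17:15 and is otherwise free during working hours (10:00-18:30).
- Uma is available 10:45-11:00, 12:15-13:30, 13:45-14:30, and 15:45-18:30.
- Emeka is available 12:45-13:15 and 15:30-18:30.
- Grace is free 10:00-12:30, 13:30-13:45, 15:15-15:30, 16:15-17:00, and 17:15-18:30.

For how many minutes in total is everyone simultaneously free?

Nikolai free within 10:00–18:30: 10:00–13:30, 13:45–14:30, 16:00–17:00, 17:15–18:30.
Nikolai ∩ Uma: 10:45–11:00, 12:15–13:30, 13:45–14:30, 16:00–17:00, 17:15–18:30.
Nikolai ∩ Uma ∩ Emeka: 12:45–13:15, 16:00–17:00, 17:15–18:30.
Nikolai ∩ Uma ∩ Emeka ∩ Grace: 16:15–17:00, 17:15–18:30.
Total common minutes: 45 + 75 = 120.

120 minutes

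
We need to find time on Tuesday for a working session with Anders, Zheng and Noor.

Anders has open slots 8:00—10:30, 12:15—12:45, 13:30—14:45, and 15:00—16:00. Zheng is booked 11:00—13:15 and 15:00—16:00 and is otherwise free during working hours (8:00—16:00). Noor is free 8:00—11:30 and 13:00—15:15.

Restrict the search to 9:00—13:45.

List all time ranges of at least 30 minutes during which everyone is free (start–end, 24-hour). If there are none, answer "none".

Zheng free within 08:00–16:00: 08:00–11:00, 13:15–15:00.
Anders ∩ Zheng: 08:00–10:30, 13:30–14:45.
Anders ∩ Zheng ∩ Noor: 08:00–10:30, 13:30–14:45.
Restricted to 09:00–13:45: 09:00–10:30, 13:30–13:45.
Windows ≥ 30 min: 09:00–10:30.

09:00–10:30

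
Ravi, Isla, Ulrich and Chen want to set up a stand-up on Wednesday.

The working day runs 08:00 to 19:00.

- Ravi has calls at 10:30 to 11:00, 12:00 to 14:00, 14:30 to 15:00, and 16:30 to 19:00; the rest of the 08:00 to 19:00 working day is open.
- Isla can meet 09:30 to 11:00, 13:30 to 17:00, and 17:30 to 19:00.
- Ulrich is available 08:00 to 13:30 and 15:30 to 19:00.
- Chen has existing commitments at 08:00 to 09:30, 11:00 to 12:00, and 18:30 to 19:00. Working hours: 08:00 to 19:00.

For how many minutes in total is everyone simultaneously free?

Ravi free within 08:00–19:00: 08:00–10:30, 11:00–12:00, 14:00–14:30, 15:00–16:30.
Chen free within 08:00–19:00: 09:30–11:00, 12:00–18:30.
Ravi ∩ Isla: 09:30–10:30, 14:00–14:30, 15:00–16:30.
Ravi ∩ Isla ∩ Ulrich: 09:30–10:30, 15:30–16:30.
Ravi ∩ Isla ∩ Ulrich ∩ Chen: 09:30–10:30, 15:30–16:30.
Total common minutes: 60 + 60 = 120.

120 minutes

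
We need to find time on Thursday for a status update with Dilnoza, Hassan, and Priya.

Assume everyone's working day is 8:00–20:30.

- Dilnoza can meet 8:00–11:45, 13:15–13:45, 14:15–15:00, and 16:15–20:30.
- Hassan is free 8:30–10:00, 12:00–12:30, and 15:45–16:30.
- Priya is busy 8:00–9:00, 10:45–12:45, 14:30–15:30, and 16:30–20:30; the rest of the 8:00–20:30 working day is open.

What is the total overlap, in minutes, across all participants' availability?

75 minutes

Priya free within 08:00–20:30: 09:00–10:45, 12:45–14:30, 15:30–16:30.
Dilnoza ∩ Hassan: 08:30–10:00, 16:15–16:30.
Dilnoza ∩ Hassan ∩ Priya: 09:00–10:00, 16:15–16:30.
Total common minutes: 60 + 15 = 75.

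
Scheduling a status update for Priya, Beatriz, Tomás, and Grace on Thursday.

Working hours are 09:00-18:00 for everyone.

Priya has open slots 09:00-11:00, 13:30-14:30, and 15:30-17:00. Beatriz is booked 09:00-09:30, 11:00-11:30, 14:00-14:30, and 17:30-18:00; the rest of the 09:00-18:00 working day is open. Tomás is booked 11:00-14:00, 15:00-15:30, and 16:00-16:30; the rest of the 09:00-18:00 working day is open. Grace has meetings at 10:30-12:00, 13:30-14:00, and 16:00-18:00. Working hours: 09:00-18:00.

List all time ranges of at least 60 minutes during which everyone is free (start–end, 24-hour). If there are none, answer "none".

Beatriz free within 09:00–18:00: 09:30–11:00, 11:30–14:00, 14:30–17:30.
Tomás free within 09:00–18:00: 09:00–11:00, 14:00–15:00, 15:30–16:00, 16:30–18:00.
Grace free within 09:00–18:00: 09:00–10:30, 12:00–13:30, 14:00–16:00.
Priya ∩ Beatriz: 09:30–11:00, 13:30–14:00, 15:30–17:00.
Priya ∩ Beatriz ∩ Tomás: 09:30–11:00, 15:30–16:00, 16:30–17:00.
Priya ∩ Beatriz ∩ Tomás ∩ Grace: 09:30–10:30, 15:30–16:00.
Windows ≥ 60 min: 09:30–10:30.

09:30–10:30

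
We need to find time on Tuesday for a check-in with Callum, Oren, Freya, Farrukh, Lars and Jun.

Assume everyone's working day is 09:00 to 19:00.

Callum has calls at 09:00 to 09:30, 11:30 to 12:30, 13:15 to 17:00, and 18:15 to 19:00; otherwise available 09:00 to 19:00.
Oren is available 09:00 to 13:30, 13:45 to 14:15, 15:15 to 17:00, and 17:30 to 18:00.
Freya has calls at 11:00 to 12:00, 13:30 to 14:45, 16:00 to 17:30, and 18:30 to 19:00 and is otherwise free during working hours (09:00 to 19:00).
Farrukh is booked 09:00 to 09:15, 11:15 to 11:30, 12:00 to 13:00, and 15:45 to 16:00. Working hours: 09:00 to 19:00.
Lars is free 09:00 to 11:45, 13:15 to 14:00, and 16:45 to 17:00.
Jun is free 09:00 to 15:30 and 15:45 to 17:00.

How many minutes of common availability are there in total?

Callum free within 09:00–19:00: 09:30–11:30, 12:30–13:15, 17:00–18:15.
Freya free within 09:00–19:00: 09:00–11:00, 12:00–13:30, 14:45–16:00, 17:30–18:30.
Farrukh free within 09:00–19:00: 09:15–11:15, 11:30–12:00, 13:00–15:45, 16:00–19:00.
Callum ∩ Oren: 09:30–11:30, 12:30–13:15, 17:30–18:00.
Callum ∩ Oren ∩ Freya: 09:30–11:00, 12:30–13:15, 17:30–18:00.
Callum ∩ Oren ∩ Freya ∩ Farrukh: 09:30–11:00, 13:00–13:15, 17:30–18:00.
Callum ∩ Oren ∩ Freya ∩ Farrukh ∩ Lars: 09:30–11:00.
Callum ∩ Oren ∩ Freya ∩ Farrukh ∩ Lars ∩ Jun: 09:30–11:00.
Total common minutes: 90.

90 minutes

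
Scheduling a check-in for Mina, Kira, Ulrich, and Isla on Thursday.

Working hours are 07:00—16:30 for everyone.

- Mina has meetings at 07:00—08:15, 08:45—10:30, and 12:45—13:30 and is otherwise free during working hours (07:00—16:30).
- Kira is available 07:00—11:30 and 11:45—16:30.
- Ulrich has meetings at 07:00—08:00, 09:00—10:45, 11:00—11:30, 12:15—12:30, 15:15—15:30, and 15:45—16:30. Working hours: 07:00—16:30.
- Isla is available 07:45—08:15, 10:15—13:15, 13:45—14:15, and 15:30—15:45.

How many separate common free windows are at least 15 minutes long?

5

Mina free within 07:00–16:30: 08:15–08:45, 10:30–12:45, 13:30–16:30.
Ulrich free within 07:00–16:30: 08:00–09:00, 10:45–11:00, 11:30–12:15, 12:30–15:15, 15:30–15:45.
Mina ∩ Kira: 08:15–08:45, 10:30–11:30, 11:45–12:45, 13:30–16:30.
Mina ∩ Kira ∩ Ulrich: 08:15–08:45, 10:45–11:00, 11:45–12:15, 12:30–12:45, 13:30–15:15, 15:30–15:45.
Mina ∩ Kira ∩ Ulrich ∩ Isla: 10:45–11:00, 11:45–12:15, 12:30–12:45, 13:45–14:15, 15:30–15:45.
Windows ≥ 15 min: 10:45–11:00, 11:45–12:15, 12:30–12:45, 13:45–14:15, 15:30–15:45.
That's 5 windows.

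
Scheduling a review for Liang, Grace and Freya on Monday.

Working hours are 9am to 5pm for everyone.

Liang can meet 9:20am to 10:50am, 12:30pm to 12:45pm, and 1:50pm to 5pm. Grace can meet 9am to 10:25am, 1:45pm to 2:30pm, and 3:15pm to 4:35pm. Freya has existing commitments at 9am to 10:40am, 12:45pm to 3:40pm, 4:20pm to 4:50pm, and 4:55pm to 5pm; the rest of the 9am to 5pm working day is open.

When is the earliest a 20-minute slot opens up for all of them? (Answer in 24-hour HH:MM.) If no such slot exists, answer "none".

Freya free within 09:00–17:00: 10:40–12:45, 15:40–16:20, 16:50–16:55.
Liang ∩ Grace: 09:20–10:25, 13:50–14:30, 15:15–16:35.
Liang ∩ Grace ∩ Freya: 15:40–16:20.
Windows ≥ 20 min: 15:40–16:20.
Earliest such window starts at 15:40.

15:40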